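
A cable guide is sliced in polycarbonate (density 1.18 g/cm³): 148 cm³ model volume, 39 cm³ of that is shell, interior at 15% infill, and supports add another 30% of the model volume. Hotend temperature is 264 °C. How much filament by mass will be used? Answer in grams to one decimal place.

117.7 g

Interior volume = 148 − 39, so 109 cm³.
Infill deposited: 0.15 × 109 → 16.35 cm³.
Support = 0.30 × 148, so 44.4 cm³.
Deposited volume = 39 + 16.35 + 44.4, so 99.75 cm³.
Mass = 99.75 × 1.18, so 117.705 g.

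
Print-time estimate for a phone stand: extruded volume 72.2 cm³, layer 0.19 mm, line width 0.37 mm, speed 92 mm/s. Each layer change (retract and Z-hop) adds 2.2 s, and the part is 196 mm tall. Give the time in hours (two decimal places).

3.73 hours

Extrusion cross-section: 0.19 × 0.37 → 0.0703 mm².
Total extruded path = 72200/0.0703 = 1027027 mm.
Extrusion time = 1027027 / 92, so 11163.3 s.
Number of layers: 196 / 0.19 → 1032 (rounded up).
Layer-change overhead = 1032 × 2.2, so 2270.4 s.
Total = 11163.3 + 2270.4 = 13433.7 s = 3.73 hours.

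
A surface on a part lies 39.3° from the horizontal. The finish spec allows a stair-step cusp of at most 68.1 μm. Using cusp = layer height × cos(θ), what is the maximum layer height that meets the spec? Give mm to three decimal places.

0.088 mm

Layer height = cusp / cos(39.3°) = 0.0681 / 0.7738 = 0.088 mm.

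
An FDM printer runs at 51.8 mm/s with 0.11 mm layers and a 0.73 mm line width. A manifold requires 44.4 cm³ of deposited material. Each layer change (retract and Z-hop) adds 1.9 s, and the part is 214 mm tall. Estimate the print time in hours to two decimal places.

3.99 hours

Bead cross-section = 0.11 × 0.73, so 0.0803 mm².
Path length: 44400 mm³ / 0.0803 mm² → 552926.5 mm.
Print-move time = 552926.5 / 51.8, so 10674.3 s.
Number of layers: 214 / 0.11 → 1946 (rounded up).
Layer-change overhead = 1946 × 1.9 = 3697.4 s.
Altogether 10674.3 + 3697.4 = 14371.7 s, i.e. 3.99 hours.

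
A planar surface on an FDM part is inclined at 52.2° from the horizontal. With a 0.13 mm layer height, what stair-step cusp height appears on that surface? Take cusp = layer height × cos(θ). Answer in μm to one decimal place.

79.7 μm

Cusp = layer height × cos(52.2°) = 0.13 × 0.6129 = 0.079677 mm = 79.7 μm.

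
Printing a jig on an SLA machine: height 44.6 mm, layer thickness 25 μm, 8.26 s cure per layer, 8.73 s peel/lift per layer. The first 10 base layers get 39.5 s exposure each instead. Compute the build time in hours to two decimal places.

8.51 hours

Number of layers: 44.6 / 0.025 → 1784 (rounded up).
Bottom layers: 10 × (39.5 + 8.73) → 482.3 s.
Normal layers = 1774 × (8.26 + 8.73), so 30140.26 s.
Sum: 482.3 + 30140.26 = 30622.56 s → 8.51 hours.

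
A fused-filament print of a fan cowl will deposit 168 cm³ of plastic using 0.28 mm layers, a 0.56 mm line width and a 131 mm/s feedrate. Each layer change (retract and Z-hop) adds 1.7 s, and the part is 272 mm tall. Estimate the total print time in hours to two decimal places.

Extrusion cross-section = 0.28 × 0.56, so 0.1568 mm².
Total extruded path = 168000/0.1568 = 1071428.6 mm.
Time extruding = 1071428.6 / 131 = 8178.8 s.
Layers = ⌈272/0.28⌉ = 972.
Non-print overhead = 972 × 1.7, so 1652.4 s.
Total = 8178.8 + 1652.4 = 9831.2 s = 2.73 hours.

2.73 hours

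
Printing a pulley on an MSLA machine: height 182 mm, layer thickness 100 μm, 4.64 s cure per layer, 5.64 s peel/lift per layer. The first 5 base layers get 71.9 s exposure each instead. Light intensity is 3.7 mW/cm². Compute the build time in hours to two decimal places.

Layer count = ceil(182 / 0.1) = 1820.
Burn-in layers = 5 × (71.9 + 5.64), so 387.7 s.
Remaining layers = 1815 × (4.64 + 5.64) = 18658.2 s.
Sum: 387.7 + 18658.2 = 19045.9 s → 5.29 hours.

5.29 hours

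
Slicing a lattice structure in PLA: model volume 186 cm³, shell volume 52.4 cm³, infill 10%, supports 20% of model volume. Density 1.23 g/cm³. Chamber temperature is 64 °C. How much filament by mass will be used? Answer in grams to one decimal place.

126.6 g

Infill region: 186 − 52.4 → 133.6 cm³.
Infill volume = 0.10 × 133.6, so 13.36 cm³.
Support: 0.20 × 186 → 37.2 cm³.
Total printed volume = 52.4 + 13.36 + 37.2, so 102.96 cm³.
Mass = 102.96 × 1.23, so 126.6408 g.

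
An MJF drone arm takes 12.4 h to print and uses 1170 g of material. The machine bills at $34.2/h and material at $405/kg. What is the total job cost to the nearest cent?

Time charge = 34.2 × 12.4, so $424.08.
Feedstock cost = 405 × 1170/1000, so $473.85.
Total = 424.08 + 473.85 = $897.93.

$897.93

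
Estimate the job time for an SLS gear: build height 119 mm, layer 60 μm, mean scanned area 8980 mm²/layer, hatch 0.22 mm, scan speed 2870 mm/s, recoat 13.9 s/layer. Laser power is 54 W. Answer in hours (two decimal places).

15.50 hours

Number of layers: 119 / 0.06 → 1984 (rounded up).
Scan path per layer = 8980 / 0.22, so 40818.2 mm.
Laser time per layer = 40818.2 / 2870 = 14.2224 s.
Layer cycle: 14.2224 + 13.9 → 28.1224 s.
1984 layers × 28.1224 s/layer = 55794.8416 s, i.e. 15.50 hours.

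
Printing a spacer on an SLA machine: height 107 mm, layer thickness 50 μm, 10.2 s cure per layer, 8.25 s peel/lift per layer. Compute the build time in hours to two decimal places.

10.97 hours

Layers = ⌈107/0.05⌉ = 2140.
Per-layer time: 10.2 + 8.25 → 18.45 s.
Total = 2140 × 18.45 = 39483 s = 10.97 hours.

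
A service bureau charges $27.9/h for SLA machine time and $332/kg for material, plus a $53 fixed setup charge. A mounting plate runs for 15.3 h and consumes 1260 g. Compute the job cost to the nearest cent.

$898.19

Time charge = 27.9 × 15.3 = $426.87.
Material charge: 332 × 1260/1000 → $418.32.
Total = 426.87 + 418.32 + 53 = $898.19.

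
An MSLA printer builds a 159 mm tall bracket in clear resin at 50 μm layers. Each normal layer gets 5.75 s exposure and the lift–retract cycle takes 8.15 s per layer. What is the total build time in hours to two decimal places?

12.28 hours

Layers = ⌈159/0.05⌉ = 3180.
Per-layer time: 5.75 + 8.15 → 13.9 s.
Total = 3180 × 13.9 = 44202 s = 12.28 hours.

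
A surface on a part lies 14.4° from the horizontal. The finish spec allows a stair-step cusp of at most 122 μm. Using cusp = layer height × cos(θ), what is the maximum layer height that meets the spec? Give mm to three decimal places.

0.126 mm

t = h_c / cos θ = 0.122 / 0.9686 = 0.126 mm.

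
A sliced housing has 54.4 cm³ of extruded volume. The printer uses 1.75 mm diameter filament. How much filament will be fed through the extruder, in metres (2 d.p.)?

22.62 m

Filament cross-section = π × (1.75/2)² = 2.4053 mm².
L = 54400 mm³ / 2.4053 mm² = 22616.72 mm, i.e. 22.62 m.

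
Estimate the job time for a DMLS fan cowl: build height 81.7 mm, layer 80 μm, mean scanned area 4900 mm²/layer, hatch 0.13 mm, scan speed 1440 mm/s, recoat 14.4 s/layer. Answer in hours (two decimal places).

Number of layers: 81.7 / 0.08 → 1022 (rounded up).
Per-layer scan distance = 4900 / 0.13, so 37692.3 mm.
Per-layer scan time: 37692.3 / 1440 → 26.1752 s.
Time per layer = 26.1752 + 14.4, so 40.5752 s.
Total: 1022 × 40.5752 s = 41467.8544 s → 11.52 hours.

11.52 hours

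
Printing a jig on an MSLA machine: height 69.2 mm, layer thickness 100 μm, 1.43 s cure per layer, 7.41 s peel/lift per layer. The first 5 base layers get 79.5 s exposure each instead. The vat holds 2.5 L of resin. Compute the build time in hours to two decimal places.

Layers = ⌈69.2/0.1⌉ = 692.
Base layers: 5 × (79.5 + 7.41) → 434.55 s.
Regular layers: 687 × (1.43 + 7.41) → 6073.08 s.
Total = 434.55 + 6073.08 = 6507.63 s = 1.81 hours.

1.81 hours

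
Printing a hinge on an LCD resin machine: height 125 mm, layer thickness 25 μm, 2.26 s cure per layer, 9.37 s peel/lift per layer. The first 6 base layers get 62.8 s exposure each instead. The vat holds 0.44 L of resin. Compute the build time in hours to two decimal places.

16.25 hours

Number of layers: 125 / 0.025 → 5000 (rounded up).
Bottom layers = 6 × (62.8 + 9.37) = 433.02 s.
Normal layers = 4994 × (2.26 + 9.37) = 58080.22 s.
Sum: 433.02 + 58080.22 = 58513.24 s → 16.25 hours.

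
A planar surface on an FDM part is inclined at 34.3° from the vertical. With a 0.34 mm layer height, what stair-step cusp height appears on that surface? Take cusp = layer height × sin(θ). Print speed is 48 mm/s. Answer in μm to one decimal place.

191.6 μm

Cusp = layer height × sin(34.3°) = 0.34 × 0.5635 = 0.19159 mm = 191.6 μm.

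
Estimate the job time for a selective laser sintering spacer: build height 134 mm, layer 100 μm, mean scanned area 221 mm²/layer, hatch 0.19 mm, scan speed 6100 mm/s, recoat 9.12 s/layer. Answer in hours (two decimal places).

3.47 hours

Layer count = ceil(134 / 0.1) = 1340.
Hatch length per layer = 221 / 0.19 = 1163.2 mm.
Laser time per layer = 1163.2 / 6100 = 0.1907 s.
Layer cycle: 0.1907 + 9.12 → 9.3107 s.
Build time = 1340 × 9.3107 = 12476.338 s = 3.47 hours.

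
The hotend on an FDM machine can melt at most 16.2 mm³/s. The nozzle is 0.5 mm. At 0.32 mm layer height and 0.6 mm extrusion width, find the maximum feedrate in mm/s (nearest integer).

84 mm/s

Extrusion cross-section: 0.32 × 0.6 → 0.192 mm².
v_max = Q/A = 16.2/0.192 = 84.38 mm/s → 84 mm/s.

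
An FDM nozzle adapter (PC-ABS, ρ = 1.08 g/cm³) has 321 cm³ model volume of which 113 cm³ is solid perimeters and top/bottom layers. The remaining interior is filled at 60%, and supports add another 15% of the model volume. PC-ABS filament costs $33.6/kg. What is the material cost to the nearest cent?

$10.38

Volume inside the shell: 321 − 113 → 208 cm³.
Infill volume = 0.60 × 208, so 124.8 cm³.
Support = 0.15 × 321, so 48.15 cm³.
Total printed volume = 113 + 124.8 + 48.15 = 285.95 cm³.
Mass: 285.95 × 1.08 → 308.826 g.
At $33.6/kg: 308.826/1000 × 33.6 = $10.38.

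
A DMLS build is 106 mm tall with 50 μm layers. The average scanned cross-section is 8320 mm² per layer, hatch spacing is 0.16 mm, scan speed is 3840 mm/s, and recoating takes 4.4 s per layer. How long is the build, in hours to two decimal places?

10.57 hours

Number of layers: 106 / 0.05 → 2120 (rounded up).
Scan path per layer: 8320 / 0.16 → 52000 mm.
Scan time per layer = 52000 / 3840, so 13.5417 s.
Time per layer = 13.5417 + 4.4, so 17.9417 s.
Total: 2120 × 17.9417 s = 38036.404 s → 10.57 hours.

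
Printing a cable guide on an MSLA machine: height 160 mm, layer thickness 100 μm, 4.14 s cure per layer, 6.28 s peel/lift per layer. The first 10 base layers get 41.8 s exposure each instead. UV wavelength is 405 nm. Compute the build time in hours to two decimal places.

4.74 hours

Number of layers: 160 / 0.1 → 1600 (rounded up).
Base layers = 10 × (41.8 + 6.28), so 480.8 s.
Remaining layers = 1590 × (4.14 + 6.28) = 16567.8 s.
Total = 480.8 + 16567.8 = 17048.6 s = 4.74 hours.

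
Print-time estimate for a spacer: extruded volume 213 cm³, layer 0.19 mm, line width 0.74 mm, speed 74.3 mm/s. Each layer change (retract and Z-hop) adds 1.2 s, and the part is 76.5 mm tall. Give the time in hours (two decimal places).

Extrusion cross-section: 0.19 × 0.74 → 0.1406 mm².
Toolpath length = 213 cm³ / 0.1406 mm² = 213000 / 0.1406 = 1514936 mm.
Extrusion time: 1514936 / 74.3 → 20389.4 s.
Layers = ⌈76.5/0.19⌉ = 403.
Non-print overhead = 403 × 1.2, so 483.6 s.
Altogether 20389.4 + 483.6 = 20873 s, i.e. 5.80 hours.

5.80 hours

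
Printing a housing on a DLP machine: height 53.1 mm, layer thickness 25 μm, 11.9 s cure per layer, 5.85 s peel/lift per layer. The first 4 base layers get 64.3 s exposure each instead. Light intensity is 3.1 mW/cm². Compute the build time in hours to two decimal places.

Number of layers: 53.1 / 0.025 → 2124 (rounded up).
Burn-in layers = 4 × (64.3 + 5.85), so 280.6 s.
Regular layers = 2120 × (11.9 + 5.85), so 37630 s.
Sum: 280.6 + 37630 = 37910.6 s → 10.53 hours.

10.53 hours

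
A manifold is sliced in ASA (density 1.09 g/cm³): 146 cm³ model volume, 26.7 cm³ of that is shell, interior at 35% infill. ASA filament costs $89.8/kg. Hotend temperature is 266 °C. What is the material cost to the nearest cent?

Infill region: 146 − 26.7 → 119.3 cm³.
Infill volume = 0.35 × 119.3, so 41.755 cm³.
Total extruded = 26.7 + 41.755 = 68.455 cm³.
Mass = 68.455 × 1.09 = 74.61595 g.
Cost = 74.61595 g / 1000 × $89.8/kg = $6.70.

$6.70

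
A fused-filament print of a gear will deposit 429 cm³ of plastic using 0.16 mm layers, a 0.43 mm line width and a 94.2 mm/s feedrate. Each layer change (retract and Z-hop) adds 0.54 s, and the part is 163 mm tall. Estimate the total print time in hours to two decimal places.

Bead cross-section = 0.16 × 0.43 = 0.0688 mm².
Total extruded path = 429000/0.0688 = 6235465.1 mm.
Print-move time = 6235465.1 / 94.2, so 66193.9 s.
Number of layers: 163 / 0.16 → 1019 (rounded up).
Layer-change overhead: 1019 × 0.54 → 550.26 s.
Altogether 66193.9 + 550.26 = 66744.16 s, i.e. 18.54 hours.

18.54 hours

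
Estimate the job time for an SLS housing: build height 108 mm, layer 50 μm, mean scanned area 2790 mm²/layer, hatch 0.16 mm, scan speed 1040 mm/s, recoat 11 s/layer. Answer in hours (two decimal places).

Number of layers: 108 / 0.05 → 2160 (rounded up).
Per-layer scan distance = 2790 / 0.16 = 17437.5 mm.
Laser time per layer = 17437.5 / 1040, so 16.7668 s.
Per-layer time = 16.7668 + 11, so 27.7668 s.
Total: 2160 × 27.7668 s = 59976.288 s → 16.66 hours.

16.66 hours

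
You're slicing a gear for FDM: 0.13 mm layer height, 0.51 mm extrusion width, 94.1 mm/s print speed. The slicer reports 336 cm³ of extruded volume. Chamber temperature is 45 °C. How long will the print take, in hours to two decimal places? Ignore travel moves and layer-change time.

14.96 hours

Bead cross-section = 0.13 × 0.51, so 0.0663 mm².
Total extruded path = 336000/0.0663 = 5067873.3 mm.
Extrusion time = 5067873.3 / 94.1 = 53856.3 s.
That's 53856.3 s → 14.96 hours.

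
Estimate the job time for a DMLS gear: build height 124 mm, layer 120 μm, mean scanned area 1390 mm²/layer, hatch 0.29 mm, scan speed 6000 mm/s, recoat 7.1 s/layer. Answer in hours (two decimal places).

2.27 hours

Layer count = ceil(124 / 0.12) = 1034.
Scan path per layer = 1390 / 0.29, so 4793.1 mm.
Per-layer scan time = 4793.1 / 6000, so 0.7989 s.
Layer cycle = 0.7989 + 7.1 = 7.8989 s.
1034 layers × 7.8989 s/layer = 8167.4626 s, i.e. 2.27 hours.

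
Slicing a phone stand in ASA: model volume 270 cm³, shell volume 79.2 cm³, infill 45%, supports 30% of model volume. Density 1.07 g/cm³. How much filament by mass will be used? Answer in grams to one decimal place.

263.3 g

Infill region = 270 − 79.2, so 190.8 cm³.
Infill volume = 0.45 × 190.8 = 85.86 cm³.
Support: 0.30 × 270 → 81 cm³.
Total printed volume = 79.2 + 85.86 + 81 = 246.06 cm³.
Mass: 246.06 × 1.07 → 263.2842 g.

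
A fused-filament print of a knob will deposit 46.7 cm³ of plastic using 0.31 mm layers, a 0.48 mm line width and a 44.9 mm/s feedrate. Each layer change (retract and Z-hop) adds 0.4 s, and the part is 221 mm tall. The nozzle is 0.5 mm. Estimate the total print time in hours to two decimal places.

Extrusion cross-section = 0.31 × 0.48 = 0.1488 mm².
Toolpath length = 46.7 cm³ / 0.1488 mm² = 46700 / 0.1488 = 313844.1 mm.
Time extruding = 313844.1 / 44.9, so 6989.8 s.
Number of layers: 221 / 0.31 → 713 (rounded up).
Layer-change overhead = 713 × 0.4 = 285.2 s.
Total = 6989.8 + 285.2 = 7275 s = 2.02 hours.

2.02 hours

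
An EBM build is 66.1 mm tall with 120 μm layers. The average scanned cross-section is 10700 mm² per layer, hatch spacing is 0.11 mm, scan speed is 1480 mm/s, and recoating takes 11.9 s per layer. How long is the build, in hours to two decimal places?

11.88 hours

Layer count = ceil(66.1 / 0.12) = 551.
Per-layer scan distance = 10700 / 0.11 = 97272.7 mm.
Scan time per layer = 97272.7 / 1480, so 65.7248 s.
Per-layer time = 65.7248 + 11.9 = 77.6248 s.
Total: 551 × 77.6248 s = 42771.2648 s → 11.88 hours.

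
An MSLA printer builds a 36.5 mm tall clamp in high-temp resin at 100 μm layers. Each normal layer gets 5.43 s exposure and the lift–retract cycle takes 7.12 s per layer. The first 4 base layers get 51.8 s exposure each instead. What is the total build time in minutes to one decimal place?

79.4 minutes

Number of layers: 36.5 / 0.1 → 365 (rounded up).
Bottom layers: 4 × (51.8 + 7.12) → 235.68 s.
Normal layers = 361 × (5.43 + 7.12), so 4530.55 s.
Sum: 235.68 + 4530.55 = 4766.23 s → 79.4 minutes.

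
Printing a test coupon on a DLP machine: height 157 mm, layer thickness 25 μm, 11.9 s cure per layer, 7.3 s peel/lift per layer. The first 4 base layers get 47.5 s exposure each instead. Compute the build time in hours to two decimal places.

33.53 hours

Number of layers: 157 / 0.025 → 6280 (rounded up).
Base layers = 4 × (47.5 + 7.3) = 219.2 s.
Normal layers = 6276 × (11.9 + 7.3) = 120499.2 s.
Sum: 219.2 + 120499.2 = 120718.4 s → 33.53 hours.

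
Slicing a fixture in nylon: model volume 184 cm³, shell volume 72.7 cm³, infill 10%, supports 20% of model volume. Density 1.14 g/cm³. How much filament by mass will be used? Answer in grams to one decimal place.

Interior volume = 184 − 72.7, so 111.3 cm³.
Infill volume: 0.10 × 111.3 → 11.13 cm³.
Support: 0.20 × 184 → 36.8 cm³.
Total extruded: 72.7 + 11.13 + 36.8 → 120.63 cm³.
Mass = 120.63 × 1.14 = 137.5182 g.

137.5 g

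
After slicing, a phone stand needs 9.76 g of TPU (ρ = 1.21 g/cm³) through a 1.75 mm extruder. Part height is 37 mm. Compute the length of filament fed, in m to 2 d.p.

Volume = 9.76 g / 1.21 g·cm⁻³ = 8.0661 cm³ = 8066.1 mm³.
Cross-section of 1.75 mm filament: π·(1.75/2)² = 2.4053 mm².
Length = 8066.1 / 2.4053 = 3353.47 mm = 3.35 m.

3.35 m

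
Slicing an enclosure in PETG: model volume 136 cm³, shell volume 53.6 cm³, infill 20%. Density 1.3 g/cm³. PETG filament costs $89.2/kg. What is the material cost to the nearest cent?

Interior volume: 136 − 53.6 → 82.4 cm³.
Deposited infill: 0.20 × 82.4 → 16.48 cm³.
Deposited volume = 53.6 + 16.48 = 70.08 cm³.
Mass: 70.08 × 1.3 → 91.104 g.
At $89.2/kg: 91.104/1000 × 89.2 = $8.13.

$8.13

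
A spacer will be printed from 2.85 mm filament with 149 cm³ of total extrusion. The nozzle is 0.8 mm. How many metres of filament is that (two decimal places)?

23.36 m

Cross-section of 2.85 mm filament: π·(2.85/2)² = 6.3794 mm².
L = 149000 mm³ / 6.3794 mm² = 23356.43 mm, i.e. 23.36 m.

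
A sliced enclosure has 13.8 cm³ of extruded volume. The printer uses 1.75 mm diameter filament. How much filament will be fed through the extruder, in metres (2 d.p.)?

5.74 m

Filament cross-section = π × (1.75/2)² = 2.4053 mm².
L = 13800 mm³ / 2.4053 mm² = 5737.33 mm, i.e. 5.74 m.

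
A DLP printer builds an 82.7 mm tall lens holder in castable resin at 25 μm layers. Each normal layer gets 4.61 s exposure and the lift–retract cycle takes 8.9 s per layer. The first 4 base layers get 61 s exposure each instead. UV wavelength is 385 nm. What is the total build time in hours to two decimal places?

Number of layers: 82.7 / 0.025 → 3308 (rounded up).
Bottom layers: 4 × (61 + 8.9) → 279.6 s.
Remaining layers = 3304 × (4.61 + 8.9), so 44637.04 s.
Sum: 279.6 + 44637.04 = 44916.64 s → 12.48 hours.

12.48 hours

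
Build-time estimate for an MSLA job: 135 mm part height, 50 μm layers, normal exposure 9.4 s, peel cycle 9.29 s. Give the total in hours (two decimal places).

Layers = ⌈135/0.05⌉ = 2700.
Each layer takes = 9.4 + 9.29, so 18.69 s.
Build time: 2700 × 18.69 s = 50463 s, i.e. 14.02 hours.

14.02 hours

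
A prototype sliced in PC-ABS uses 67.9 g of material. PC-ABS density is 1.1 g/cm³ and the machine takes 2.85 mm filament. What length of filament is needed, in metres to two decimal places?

Volume = 67.9 g / 1.1 g·cm⁻³ = 61.7273 cm³ = 61727.3 mm³.
Filament cross-section = π × (2.85/2)² = 6.3794 mm².
L = V/A = 61727.3/6.3794 = 9676.04 mm → 9.68 m.

9.68 m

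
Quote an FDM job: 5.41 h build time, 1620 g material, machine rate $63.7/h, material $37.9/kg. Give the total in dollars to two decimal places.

Machine cost = 63.7 × 5.41, so $344.617.
Feedstock cost = 37.9 × 1620/1000 = $61.398.
Total = 344.617 + 61.398 = 406.015 ≈ $406.02.

$406.02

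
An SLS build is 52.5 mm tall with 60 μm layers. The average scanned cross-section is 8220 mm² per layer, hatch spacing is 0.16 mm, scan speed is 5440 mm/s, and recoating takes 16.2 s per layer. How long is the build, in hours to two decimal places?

6.23 hours

Layers = ⌈52.5/0.06⌉ = 875.
Scan path per layer = 8220 / 0.16, so 51375 mm.
Scan time per layer: 51375 / 5440 → 9.4439 s.
Per-layer time = 9.4439 + 16.2 = 25.6439 s.
875 layers × 25.6439 s/layer = 22438.4125 s, i.e. 6.23 hours.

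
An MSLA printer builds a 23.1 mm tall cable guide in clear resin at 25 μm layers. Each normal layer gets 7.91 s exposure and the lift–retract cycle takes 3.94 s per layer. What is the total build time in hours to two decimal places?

3.04 hours

Layers = ⌈23.1/0.025⌉ = 924.
Cycle time = 7.91 + 3.94, so 11.85 s.
Build time: 924 × 11.85 s = 10949.4 s, i.e. 3.04 hours.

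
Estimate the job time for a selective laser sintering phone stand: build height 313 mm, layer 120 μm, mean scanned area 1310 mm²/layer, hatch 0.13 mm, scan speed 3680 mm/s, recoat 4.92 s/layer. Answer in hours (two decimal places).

5.55 hours

Number of layers: 313 / 0.12 → 2609 (rounded up).
Scan path per layer = 1310 / 0.13, so 10076.9 mm.
Laser time per layer = 10076.9 / 3680 = 2.7383 s.
Per-layer time = 2.7383 + 4.92, so 7.6583 s.
Build time = 2609 × 7.6583 = 19980.5047 s = 5.55 hours.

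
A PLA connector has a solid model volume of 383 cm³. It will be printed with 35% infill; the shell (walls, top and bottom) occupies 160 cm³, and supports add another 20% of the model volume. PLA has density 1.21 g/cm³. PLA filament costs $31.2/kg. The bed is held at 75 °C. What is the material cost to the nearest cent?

$11.88

Volume inside the shell: 383 − 160 → 223 cm³.
Deposited infill: 0.35 × 223 → 78.05 cm³.
Support = 0.20 × 383, so 76.6 cm³.
Total extruded = 160 + 78.05 + 76.6, so 314.65 cm³.
Mass = 314.65 × 1.21, so 380.7265 g.
Cost = 380.7265 g / 1000 × $31.2/kg = $11.88.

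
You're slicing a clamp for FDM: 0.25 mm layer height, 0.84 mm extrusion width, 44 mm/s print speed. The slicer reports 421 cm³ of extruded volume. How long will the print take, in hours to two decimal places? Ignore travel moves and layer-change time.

12.66 hours

Line area: 0.25 × 0.84 → 0.21 mm².
Path length: 421000 mm³ / 0.21 mm² → 2004761.9 mm.
Extrusion time = 2004761.9 / 44 = 45562.8 s.
45562.8 s = 12.66 hours.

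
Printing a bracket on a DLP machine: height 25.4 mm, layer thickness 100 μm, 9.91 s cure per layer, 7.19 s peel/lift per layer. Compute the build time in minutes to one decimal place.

Number of layers: 25.4 / 0.1 → 254 (rounded up).
Cycle time: 9.91 + 7.19 → 17.1 s.
Total = 254 × 17.1 = 4343.4 s = 72.4 minutes.

72.4 minutes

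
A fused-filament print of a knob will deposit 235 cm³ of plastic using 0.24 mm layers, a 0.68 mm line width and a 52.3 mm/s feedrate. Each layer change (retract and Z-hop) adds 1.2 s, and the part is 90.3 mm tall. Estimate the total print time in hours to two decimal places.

7.77 hours

Extrusion cross-section: 0.24 × 0.68 → 0.1632 mm².
Path length: 235000 mm³ / 0.1632 mm² → 1439951 mm.
Extrusion time: 1439951 / 52.3 → 27532.5 s.
Number of layers: 90.3 / 0.24 → 377 (rounded up).
Z-hop total = 377 × 1.2 = 452.4 s.
Total = 27532.5 + 452.4 = 27984.9 s = 7.77 hours.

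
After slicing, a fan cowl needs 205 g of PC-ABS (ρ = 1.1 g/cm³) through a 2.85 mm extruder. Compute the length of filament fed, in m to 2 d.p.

29.21 m

Extruded volume: 205/1.1 = 186.3636 cm³ (186363.6 mm³).
Cross-section of 2.85 mm filament: π·(2.85/2)² = 6.3794 mm².
L = V/A = 186363.6/6.3794 = 29213.34 mm → 29.21 m.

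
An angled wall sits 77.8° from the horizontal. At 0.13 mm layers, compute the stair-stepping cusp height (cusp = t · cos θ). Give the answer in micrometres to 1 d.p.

27.5 μm

Cusp = layer height × cos(77.8°) = 0.13 × 0.2113 = 0.027469 mm = 27.5 μm.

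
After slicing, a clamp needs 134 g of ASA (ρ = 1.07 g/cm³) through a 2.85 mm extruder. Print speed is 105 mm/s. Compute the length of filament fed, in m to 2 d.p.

19.63 m

Extruded volume: 134/1.07 = 125.2336 cm³ (125233.6 mm³).
A = π r² = π × 1.425² = 6.3794 mm².
Length = 125233.6 / 6.3794 = 19630.94 mm = 19.63 m.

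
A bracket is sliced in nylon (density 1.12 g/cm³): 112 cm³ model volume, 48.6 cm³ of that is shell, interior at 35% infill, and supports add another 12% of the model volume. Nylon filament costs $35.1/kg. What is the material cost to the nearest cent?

$3.31

Interior volume = 112 − 48.6 = 63.4 cm³.
Infill volume: 0.35 × 63.4 → 22.19 cm³.
Support = 0.12 × 112 = 13.44 cm³.
Deposited volume: 48.6 + 22.19 + 13.44 → 84.23 cm³.
Mass = 84.23 × 1.12, so 94.3376 g.
At $35.1/kg: 94.3376/1000 × 35.1 = $3.31.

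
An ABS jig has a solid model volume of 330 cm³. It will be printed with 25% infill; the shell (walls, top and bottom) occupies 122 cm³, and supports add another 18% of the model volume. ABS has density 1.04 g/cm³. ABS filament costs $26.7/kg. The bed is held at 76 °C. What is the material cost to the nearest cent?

$6.48

Infill region = 330 − 122 = 208 cm³.
Deposited infill = 0.25 × 208 = 52 cm³.
Support: 0.18 × 330 → 59.4 cm³.
Total extruded: 122 + 52 + 59.4 → 233.4 cm³.
Mass = 233.4 × 1.04 = 242.736 g.
Cost = 242.736 g / 1000 × $26.7/kg = $6.48.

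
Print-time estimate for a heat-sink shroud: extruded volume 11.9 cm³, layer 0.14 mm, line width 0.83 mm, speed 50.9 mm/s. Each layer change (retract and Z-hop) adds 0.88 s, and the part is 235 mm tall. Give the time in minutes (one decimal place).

Extrusion cross-section = 0.14 × 0.83, so 0.1162 mm².
Total extruded path = 11900/0.1162 = 102409.6 mm.
Extrusion time = 102409.6 / 50.9, so 2012 s.
Number of layers: 235 / 0.14 → 1679 (rounded up).
Non-print overhead = 1679 × 0.88, so 1477.52 s.
Total = 2012 + 1477.52 = 3489.52 s = 58.2 minutes.

58.2 minutes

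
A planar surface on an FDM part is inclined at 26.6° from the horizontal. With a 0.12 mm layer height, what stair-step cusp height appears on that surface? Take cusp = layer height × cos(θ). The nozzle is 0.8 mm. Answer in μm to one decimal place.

h_c = t·cos θ = 0.12 × 0.8942 = 0.107304 mm (107.3 μm).

107.3 μm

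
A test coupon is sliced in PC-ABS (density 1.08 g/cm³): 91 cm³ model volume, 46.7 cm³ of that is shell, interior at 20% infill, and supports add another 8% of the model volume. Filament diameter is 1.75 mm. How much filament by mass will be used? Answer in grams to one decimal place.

Volume inside the shell: 91 − 46.7 → 44.3 cm³.
Infill deposited = 0.20 × 44.3, so 8.86 cm³.
Support = 0.08 × 91, so 7.28 cm³.
Total printed volume = 46.7 + 8.86 + 7.28, so 62.84 cm³.
Mass = 62.84 × 1.08, so 67.8672 g.

67.9 g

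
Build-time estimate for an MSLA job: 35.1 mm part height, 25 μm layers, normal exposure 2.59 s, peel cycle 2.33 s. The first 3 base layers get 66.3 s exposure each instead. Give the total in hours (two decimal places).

1.97 hours

Number of layers: 35.1 / 0.025 → 1404 (rounded up).
Burn-in layers: 3 × (66.3 + 2.33) → 205.89 s.
Remaining layers = 1401 × (2.59 + 2.33) = 6892.92 s.
Total = 205.89 + 6892.92 = 7098.81 s = 1.97 hours.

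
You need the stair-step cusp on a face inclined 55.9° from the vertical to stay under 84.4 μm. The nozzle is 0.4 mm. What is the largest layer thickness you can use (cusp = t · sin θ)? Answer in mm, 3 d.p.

0.102 mm

Layer height = cusp / sin(55.9°) = 0.0844 / 0.8281 = 0.102 mm.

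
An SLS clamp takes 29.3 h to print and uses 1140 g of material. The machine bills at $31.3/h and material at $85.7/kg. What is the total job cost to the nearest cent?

$1014.79

Machine cost = 31.3 × 29.3 = $917.09.
Material cost = 85.7 × 1140/1000, so $97.698.
Job cost: 917.09 + 97.698 = 1014.788 ≈ $1014.79.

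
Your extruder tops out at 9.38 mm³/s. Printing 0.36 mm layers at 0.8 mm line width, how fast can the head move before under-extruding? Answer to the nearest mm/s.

Extrusion cross-section = 0.36 × 0.8, so 0.288 mm².
Max speed = 9.38 / 0.288 = 32.57 ≈ 33 mm/s.

33 mm/s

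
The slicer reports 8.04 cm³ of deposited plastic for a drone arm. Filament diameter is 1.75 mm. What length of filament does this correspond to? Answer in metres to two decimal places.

3.34 m

Cross-section of 1.75 mm filament: π·(1.75/2)² = 2.4053 mm².
Length = 8.04 cm³ / 2.4053 mm² = 8040 / 2.4053 = 3342.62 mm = 3.34 m.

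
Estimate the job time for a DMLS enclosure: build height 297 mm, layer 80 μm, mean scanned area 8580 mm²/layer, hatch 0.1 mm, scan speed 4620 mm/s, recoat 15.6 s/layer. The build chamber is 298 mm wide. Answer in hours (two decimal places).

Number of layers: 297 / 0.08 → 3713 (rounded up).
Per-layer scan distance: 8580 / 0.1 → 85800 mm.
Per-layer scan time = 85800 / 4620 = 18.5714 s.
Time per layer = 18.5714 + 15.6, so 34.1714 s.
Total: 3713 × 34.1714 s = 126878.4082 s → 35.24 hours.

35.24 hours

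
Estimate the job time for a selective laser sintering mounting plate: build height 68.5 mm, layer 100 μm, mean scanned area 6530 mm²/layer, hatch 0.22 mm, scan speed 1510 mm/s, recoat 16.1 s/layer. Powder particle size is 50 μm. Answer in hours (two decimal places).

Layer count = ceil(68.5 / 0.1) = 685.
Scan path per layer = 6530 / 0.22 = 29681.8 mm.
Per-layer scan time: 29681.8 / 1510 → 19.6568 s.
Time per layer = 19.6568 + 16.1 = 35.7568 s.
685 layers × 35.7568 s/layer = 24493.408 s, i.e. 6.80 hours.

6.80 hours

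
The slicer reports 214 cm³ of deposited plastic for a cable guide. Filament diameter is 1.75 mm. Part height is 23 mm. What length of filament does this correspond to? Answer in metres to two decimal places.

Filament cross-section = π × (1.75/2)² = 2.4053 mm².
L = 214000 mm³ / 2.4053 mm² = 88970.19 mm, i.e. 88.97 m.

88.97 m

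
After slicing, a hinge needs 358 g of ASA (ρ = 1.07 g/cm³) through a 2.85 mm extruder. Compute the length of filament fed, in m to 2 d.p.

52.45 m

Extruded volume: 358/1.07 = 334.5794 cm³ (334579.4 mm³).
A = π r² = π × 1.425² = 6.3794 mm².
L = V/A = 334579.4/6.3794 = 52446.84 mm → 52.45 m.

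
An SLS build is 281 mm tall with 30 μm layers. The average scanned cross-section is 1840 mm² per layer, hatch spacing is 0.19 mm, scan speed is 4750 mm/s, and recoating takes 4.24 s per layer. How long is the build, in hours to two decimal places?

16.34 hours

Layers = ⌈281/0.03⌉ = 9367.
Hatch length per layer: 1840 / 0.19 → 9684.2 mm.
Per-layer scan time = 9684.2 / 4750 = 2.0388 s.
Time per layer: 2.0388 + 4.24 → 6.2788 s.
9367 layers × 6.2788 s/layer = 58813.5196 s, i.e. 16.34 hours.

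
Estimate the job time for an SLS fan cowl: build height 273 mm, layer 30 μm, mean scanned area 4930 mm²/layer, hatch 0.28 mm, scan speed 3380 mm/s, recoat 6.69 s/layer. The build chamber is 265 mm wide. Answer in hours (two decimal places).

Layers = ⌈273/0.03⌉ = 9100.
Scan path per layer: 4930 / 0.28 → 17607.1 mm.
Laser time per layer = 17607.1 / 3380 = 5.2092 s.
Layer cycle = 5.2092 + 6.69 = 11.8992 s.
Build time = 9100 × 11.8992 = 108282.72 s = 30.08 hours.

30.08 hours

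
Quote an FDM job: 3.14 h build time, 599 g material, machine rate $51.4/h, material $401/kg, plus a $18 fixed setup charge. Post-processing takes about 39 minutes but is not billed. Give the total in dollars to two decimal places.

Time charge = 51.4 × 3.14, so $161.396.
Feedstock cost = 401 × 599/1000 = $240.199.
Adding setup: 161.396 + 240.199 + 18 → 419.595 ≈ $419.60.

$419.60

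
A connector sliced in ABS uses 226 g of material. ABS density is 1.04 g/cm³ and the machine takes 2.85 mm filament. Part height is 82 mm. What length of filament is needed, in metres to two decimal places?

34.06 m

Extruded volume: 226/1.04 = 217.3077 cm³ (217307.7 mm³).
Cross-section of 2.85 mm filament: π·(2.85/2)² = 6.3794 mm².
Length = 217307.7 / 6.3794 = 34063.97 mm = 34.06 m.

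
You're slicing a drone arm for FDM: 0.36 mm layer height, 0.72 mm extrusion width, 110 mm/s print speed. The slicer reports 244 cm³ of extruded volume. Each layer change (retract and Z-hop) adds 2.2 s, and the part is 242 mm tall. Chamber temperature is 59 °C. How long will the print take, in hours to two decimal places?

Extrusion cross-section = 0.36 × 0.72 = 0.2592 mm².
Toolpath length = 244 cm³ / 0.2592 mm² = 244000 / 0.2592 = 941358 mm.
Extrusion time = 941358 / 110, so 8557.8 s.
Layers = ⌈242/0.36⌉ = 673.
Non-print overhead: 673 × 2.2 → 1480.6 s.
Altogether 8557.8 + 1480.6 = 10038.4 s, i.e. 2.79 hours.

2.79 hours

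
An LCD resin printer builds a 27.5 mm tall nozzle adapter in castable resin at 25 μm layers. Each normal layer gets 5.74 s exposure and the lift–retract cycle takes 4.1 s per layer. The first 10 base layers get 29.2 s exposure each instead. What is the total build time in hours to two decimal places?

Layer count = ceil(27.5 / 0.025) = 1100.
Bottom layers: 10 × (29.2 + 4.1) → 333 s.
Normal layers = 1090 × (5.74 + 4.1), so 10725.6 s.
Total = 333 + 10725.6 = 11058.6 s = 3.07 hours.

3.07 hours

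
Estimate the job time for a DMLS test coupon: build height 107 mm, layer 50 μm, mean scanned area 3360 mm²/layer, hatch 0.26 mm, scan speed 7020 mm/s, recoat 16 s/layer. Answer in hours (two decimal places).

10.61 hours

Number of layers: 107 / 0.05 → 2140 (rounded up).
Per-layer scan distance: 3360 / 0.26 → 12923.1 mm.
Laser time per layer = 12923.1 / 7020, so 1.8409 s.
Per-layer time = 1.8409 + 16 = 17.8409 s.
Build time = 2140 × 17.8409 = 38179.526 s = 10.61 hours.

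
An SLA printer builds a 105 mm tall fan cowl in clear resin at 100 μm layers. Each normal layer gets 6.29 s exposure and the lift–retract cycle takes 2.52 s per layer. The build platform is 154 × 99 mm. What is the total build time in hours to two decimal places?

Number of layers: 105 / 0.1 → 1050 (rounded up).
Each layer takes: 6.29 + 2.52 → 8.81 s.
Build time: 1050 × 8.81 s = 9250.5 s, i.e. 2.57 hours.

2.57 hours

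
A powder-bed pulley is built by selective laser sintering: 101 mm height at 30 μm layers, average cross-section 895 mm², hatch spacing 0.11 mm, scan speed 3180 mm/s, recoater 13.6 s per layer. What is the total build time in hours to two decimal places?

15.11 hours

Layer count = ceil(101 / 0.03) = 3367.
Scan path per layer = 895 / 0.11, so 8136.4 mm.
Laser time per layer: 8136.4 / 3180 → 2.5586 s.
Time per layer = 2.5586 + 13.6 = 16.1586 s.
Build time = 3367 × 16.1586 = 54406.0062 s = 15.11 hours.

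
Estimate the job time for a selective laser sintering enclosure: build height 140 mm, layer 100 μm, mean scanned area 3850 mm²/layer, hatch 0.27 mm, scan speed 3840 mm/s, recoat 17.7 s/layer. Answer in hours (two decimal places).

8.33 hours

Layers = ⌈140/0.1⌉ = 1400.
Scan path per layer = 3850 / 0.27, so 14259.3 mm.
Scan time per layer = 14259.3 / 3840 = 3.7134 s.
Time per layer = 3.7134 + 17.7 = 21.4134 s.
Build time = 1400 × 21.4134 = 29978.76 s = 8.33 hours.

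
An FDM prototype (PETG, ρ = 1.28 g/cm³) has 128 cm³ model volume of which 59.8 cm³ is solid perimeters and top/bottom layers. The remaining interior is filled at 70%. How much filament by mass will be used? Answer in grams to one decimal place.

Infill region = 128 − 59.8 = 68.2 cm³.
Deposited infill: 0.70 × 68.2 → 47.74 cm³.
Total extruded: 59.8 + 47.74 → 107.54 cm³.
Mass = 107.54 × 1.28, so 137.6512 g.

137.7 g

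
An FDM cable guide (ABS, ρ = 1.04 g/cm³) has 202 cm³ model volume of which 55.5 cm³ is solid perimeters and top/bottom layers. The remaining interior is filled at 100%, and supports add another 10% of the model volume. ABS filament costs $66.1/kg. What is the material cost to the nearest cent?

Infill region: 202 − 55.5 → 146.5 cm³.
Infill volume = 1.00 × 146.5, so 146.5 cm³.
Support: 0.10 × 202 → 20.2 cm³.
Deposited volume = 55.5 + 146.5 + 20.2, so 222.2 cm³.
Mass = 222.2 × 1.04 = 231.088 g.
Cost = 231.088 g / 1000 × $66.1/kg = $15.27.

$15.27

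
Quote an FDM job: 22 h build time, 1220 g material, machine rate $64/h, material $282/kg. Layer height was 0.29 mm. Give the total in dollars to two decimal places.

$1752.04

Time charge = 64 × 22, so $1408.00.
Feedstock cost = 282 × 1220/1000 = $344.04.
Job cost: 1408.00 + 344.04 = $1752.04.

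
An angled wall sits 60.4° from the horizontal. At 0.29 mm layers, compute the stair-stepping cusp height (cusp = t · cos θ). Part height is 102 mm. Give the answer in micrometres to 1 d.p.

cos(60.4°) = 0.4939, so cusp = 0.29 × 0.4939 = 0.143231 mm → 143.2 μm.

143.2 μm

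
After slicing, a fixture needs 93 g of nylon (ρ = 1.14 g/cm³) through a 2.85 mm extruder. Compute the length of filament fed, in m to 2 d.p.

Volume = 93 g / 1.14 g·cm⁻³ = 81.5789 cm³ = 81578.9 mm³.
Filament cross-section = π × (2.85/2)² = 6.3794 mm².
Length = 81578.9 / 6.3794 = 12787.86 mm = 12.79 m.

12.79 m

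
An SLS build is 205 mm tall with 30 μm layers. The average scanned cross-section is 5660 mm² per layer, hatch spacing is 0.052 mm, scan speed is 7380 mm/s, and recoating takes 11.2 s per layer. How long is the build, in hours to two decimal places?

Number of layers: 205 / 0.03 → 6834 (rounded up).
Scan path per layer = 5660 / 0.052, so 108846.2 mm.
Per-layer scan time = 108846.2 / 7380 = 14.7488 s.
Per-layer time: 14.7488 + 11.2 → 25.9488 s.
Build time = 6834 × 25.9488 = 177334.0992 s = 49.26 hours.

49.26 hours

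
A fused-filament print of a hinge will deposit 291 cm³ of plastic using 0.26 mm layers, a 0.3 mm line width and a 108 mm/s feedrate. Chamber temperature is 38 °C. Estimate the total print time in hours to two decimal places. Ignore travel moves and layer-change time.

9.60 hours

Line area = 0.26 × 0.3 = 0.078 mm².
Toolpath length = 291 cm³ / 0.078 mm² = 291000 / 0.078 = 3730769.2 mm.
Extrusion time = 3730769.2 / 108 = 34544.2 s.
34544.2 s = 9.60 hours.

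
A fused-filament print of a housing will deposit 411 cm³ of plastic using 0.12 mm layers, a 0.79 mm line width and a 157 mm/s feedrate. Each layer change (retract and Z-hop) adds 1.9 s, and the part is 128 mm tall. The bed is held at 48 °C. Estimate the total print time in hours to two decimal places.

Line area = 0.12 × 0.79, so 0.0948 mm².
Total extruded path = 411000/0.0948 = 4335443 mm.
Time extruding: 4335443 / 157 → 27614.3 s.
Number of layers: 128 / 0.12 → 1067 (rounded up).
Layer-change overhead = 1067 × 1.9, so 2027.3 s.
Altogether 27614.3 + 2027.3 = 29641.6 s, i.e. 8.23 hours.

8.23 hours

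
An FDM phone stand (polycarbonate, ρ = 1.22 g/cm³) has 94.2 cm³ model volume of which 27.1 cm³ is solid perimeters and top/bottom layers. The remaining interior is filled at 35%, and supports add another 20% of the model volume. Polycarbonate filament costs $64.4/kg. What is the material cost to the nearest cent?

Interior volume = 94.2 − 27.1 = 67.1 cm³.
Infill volume: 0.35 × 67.1 → 23.485 cm³.
Support = 0.20 × 94.2, so 18.84 cm³.
Total extruded: 27.1 + 23.485 + 18.84 → 69.425 cm³.
Mass = 69.425 × 1.22 = 84.6985 g.
Cost = 84.6985 g / 1000 × $64.4/kg = $5.45.

$5.45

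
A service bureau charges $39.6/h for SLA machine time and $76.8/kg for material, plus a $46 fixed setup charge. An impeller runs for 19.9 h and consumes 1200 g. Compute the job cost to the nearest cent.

$926.20

Machine-time cost = 39.6 × 19.9 = $788.04.
Feedstock cost = 76.8 × 1200/1000, so $92.16.
Adding setup: 788.04 + 92.16 + 46 → $926.20.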